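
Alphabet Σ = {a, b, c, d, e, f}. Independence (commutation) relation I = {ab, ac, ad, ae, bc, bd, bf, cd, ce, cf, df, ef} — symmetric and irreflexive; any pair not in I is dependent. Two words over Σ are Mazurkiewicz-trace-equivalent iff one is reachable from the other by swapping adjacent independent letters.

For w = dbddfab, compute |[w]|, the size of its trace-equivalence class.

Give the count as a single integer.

0(d) covers ∅
1(b) covers ∅
2(d) covers 0:d
3(d) covers 2:d
4(f) covers ∅
5(a) covers 4:f
6(b) covers 1:b
floor of heap: 0:d, 1:b, 4:f
completions by unplaced set U, small U first (add the entries for U minus each lowest piece of U):
  |U|=1: {3}:1  {5}:1  {6}:1
  |U|=2: {1,6}:1  {2,3}:1  {3,5}:2  {3,6}:2  {4,5}:1  {5,6}:2
  |U|=3: {0,2,3}:1  {1,3,6}:3  {1,5,6}:3  {2,3,5}:3  {2,3,6}:3  {3,4,5}:3  {3,5,6}:6  {4,5,6}:3
  |U|=4: {0,2,3,5}:4  {0,2,3,6}:4  {1,2,3,6}:6  {1,3,5,6}:12  {1,4,5,6}:6  {2,3,4,5}:6  {2,3,5,6}:12  {3,4,5,6}:12
  |U|=5: {0,1,2,3,6}:10  {0,2,3,4,5}:10  {0,2,3,5,6}:20  {1,2,3,5,6}:30  {1,3,4,5,6}:30  {2,3,4,5,6}:30
  start at 0(d): 90
  start at 1(b): 60
  start at 4(f): 60
sum over floor = 210

210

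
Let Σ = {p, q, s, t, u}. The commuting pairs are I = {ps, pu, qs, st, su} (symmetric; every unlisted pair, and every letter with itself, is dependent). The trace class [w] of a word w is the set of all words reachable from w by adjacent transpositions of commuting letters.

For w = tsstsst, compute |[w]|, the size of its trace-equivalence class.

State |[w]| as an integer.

#0=t has no predecessor
#1=s has no predecessor
#2=s depends on [1:s]
#3=t depends on [0:t]
#4=s depends on [2:s]
#5=s depends on [4:s]
#6=t depends on [3:t]
sources: [0:t, 1:s]
N(rest) = Σ N(rest − s) over sources s of rest; N(one piece) = 1:
  size 1 → [5]=1  [6]=1
  size 2 → [3,6]=1  [4,5]=1  [5,6]=2
  size 3 → [0,3,6]=1  [2,4,5]=1  [3,5,6]=3  [4,5,6]=3
  size 4 → [0,3,5,6]=4  [1,2,4,5]=1  [2,4,5,6]=4  [3,4,5,6]=6
  size 5 → [0,3,4,5,6]=10  [1,2,4,5,6]=5  [2,3,4,5,6]=10
  first=0(t) contributes 15
  first=1(s) contributes 20
|[w]| = 35

35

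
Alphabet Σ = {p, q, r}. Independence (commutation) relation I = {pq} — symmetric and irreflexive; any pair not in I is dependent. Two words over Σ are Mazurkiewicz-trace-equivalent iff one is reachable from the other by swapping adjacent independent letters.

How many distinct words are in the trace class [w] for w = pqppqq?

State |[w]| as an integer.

20

drop 0:p onto floor
drop 1:q onto floor
drop 2:p onto {0:p}
drop 3:p onto {2:p}
drop 4:q onto {1:q}
drop 5:q onto {4:q}
ground layer = {0:p, 1:q}
drop-orders for the pieces not yet dropped (sum over which currently-grounded one goes next):
  1 to go: {3} 1  {5} 1
  2 to go: {2,3} 1  {3,5} 2  {4,5} 1
  3 to go: {0,2,3} 1  {1,4,5} 1  {2,3,5} 3  {3,4,5} 3
  4 to go: {0,2,3,5} 4  {1,3,4,5} 4  {2,3,4,5} 6
  if 0:p drops first: 10 orders
  if 1:q drops first: 10 orders
heap linearizations: 20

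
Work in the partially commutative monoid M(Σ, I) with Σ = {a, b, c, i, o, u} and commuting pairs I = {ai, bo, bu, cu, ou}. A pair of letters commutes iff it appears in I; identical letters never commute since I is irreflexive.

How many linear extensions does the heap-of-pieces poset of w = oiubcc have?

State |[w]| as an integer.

0(o) covers ∅
1(i) covers 0:o
2(u) covers 1:i
3(b) covers 1:i
4(c) covers 3:b
5(c) covers 4:c
floor of heap: 0:o
completions by unplaced set U, small U first (add the entries for U minus each lowest piece of U):
  |U|=1: {2}:1  {5}:1
  |U|=2: {2,5}:2  {4,5}:1
  |U|=3: {2,4,5}:3  {3,4,5}:1
  |U|=4: {2,3,4,5}:4
  start at 0(o): 4

4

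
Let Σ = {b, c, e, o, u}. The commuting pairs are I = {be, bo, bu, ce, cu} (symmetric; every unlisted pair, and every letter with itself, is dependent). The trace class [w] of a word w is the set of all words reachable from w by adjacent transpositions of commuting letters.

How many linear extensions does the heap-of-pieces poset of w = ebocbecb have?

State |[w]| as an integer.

drop 0:e onto floor
drop 1:b onto floor
drop 2:o onto {0:e}
drop 3:c onto {1:b, 2:o}
drop 4:b onto {3:c}
drop 5:e onto {2:o}
drop 6:c onto {4:b}
drop 7:b onto {6:c}
ground layer = {0:e, 1:b}
drop-orders for the pieces not yet dropped (sum over which currently-grounded one goes next):
  1 to go: {5} 1  {7} 1
  2 to go: {5,7} 2  {6,7} 1
  3 to go: {4,6,7} 1  {5,6,7} 3
  4 to go: {3,4,6,7} 1  {4,5,6,7} 4
  5 to go: {1,3,4,6,7} 1  {3,4,5,6,7} 5
  6 to go: {1,3,4,5,6,7} 6  {2,3,4,5,6,7} 5
  if 0:e drops first: 11 orders
  if 1:b drops first: 5 orders
heap linearizations: 16

16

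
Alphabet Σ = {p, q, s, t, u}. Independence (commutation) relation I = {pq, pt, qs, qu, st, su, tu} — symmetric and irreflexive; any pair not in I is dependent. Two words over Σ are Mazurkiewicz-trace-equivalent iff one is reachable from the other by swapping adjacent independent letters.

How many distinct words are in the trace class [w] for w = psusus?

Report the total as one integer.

piece 0:p — minimal
piece 1:s rests on {0:p}
piece 2:u rests on {0:p}
piece 3:s rests on {1:s}
piece 4:u rests on {2:u}
piece 5:s rests on {3:s}
minimal pieces: {0:p}
ways to finish when only these pieces remain (= sum over removing one remaining piece with nothing left below it):
  1 left: {4}→1  {5}→1
  2 left: {2,4}→1  {3,5}→1  {4,5}→2
  3 left: {1,3,5}→1  {2,4,5}→3  {3,4,5}→3
  4 left: {1,3,4,5}→4  {2,3,4,5}→6
  placing 0:p first → 10 extensions

10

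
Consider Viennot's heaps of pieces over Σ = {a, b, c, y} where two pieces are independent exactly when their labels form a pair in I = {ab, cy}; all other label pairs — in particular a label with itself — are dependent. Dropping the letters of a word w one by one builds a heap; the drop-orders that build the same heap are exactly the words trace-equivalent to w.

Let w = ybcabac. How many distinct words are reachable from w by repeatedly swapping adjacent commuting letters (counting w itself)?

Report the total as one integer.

3

piece 0:y — minimal
piece 1:b rests on {0:y}
piece 2:c rests on {1:b}
piece 3:a rests on {2:c}
piece 4:b rests on {2:c}
piece 5:a rests on {3:a}
piece 6:c rests on {4:b, 5:a}
minimal pieces: {0:y}
ways to finish when only these pieces remain (= sum over removing one remaining piece with nothing left below it):
  1 left: {6}→1
  2 left: {4,6}→1  {5,6}→1
  3 left: {3,5,6}→1  {4,5,6}→2
  4 left: {3,4,5,6}→3
  5 left: {2,3,4,5,6}→3
  placing 0:y first → 3 extensions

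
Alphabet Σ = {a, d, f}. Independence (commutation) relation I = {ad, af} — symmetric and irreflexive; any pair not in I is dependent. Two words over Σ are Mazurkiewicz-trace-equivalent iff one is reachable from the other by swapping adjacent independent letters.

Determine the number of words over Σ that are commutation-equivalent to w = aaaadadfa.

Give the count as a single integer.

84

0(a) covers ∅
1(a) covers 0:a
2(a) covers 1:a
3(a) covers 2:a
4(d) covers ∅
5(a) covers 3:a
6(d) covers 4:d
7(f) covers 6:d
8(a) covers 5:a
floor of heap: 0:a, 4:d
completions by unplaced set U, small U first (add the entries for U minus each lowest piece of U):
  |U|=1: {7}:1  {8}:1
  |U|=2: {5,8}:1  {6,7}:1  {7,8}:2
  |U|=3: {3,5,8}:1  {4,6,7}:1  {5,7,8}:3  {6,7,8}:3
  |U|=4: {2,3,5,8}:1  {3,5,7,8}:4  {4,6,7,8}:4  {5,6,7,8}:6
  |U|=5: {1,2,3,5,8}:1  {2,3,5,7,8}:5  {3,5,6,7,8}:10  {4,5,6,7,8}:10
  |U|=6: {0,1,2,3,5,8}:1  {1,2,3,5,7,8}:6  {2,3,5,6,7,8}:15  {3,4,5,6,7,8}:20
  |U|=7: {0,1,2,3,5,7,8}:7  {1,2,3,5,6,7,8}:21  {2,3,4,5,6,7,8}:35
  start at 0(a): 56
  start at 4(d): 28
sum over floor = 84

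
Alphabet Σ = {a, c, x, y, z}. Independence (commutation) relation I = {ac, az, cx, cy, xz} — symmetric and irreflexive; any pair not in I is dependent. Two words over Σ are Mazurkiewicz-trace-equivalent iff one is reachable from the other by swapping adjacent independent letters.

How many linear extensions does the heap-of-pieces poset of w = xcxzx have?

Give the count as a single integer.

0(x) covers ∅
1(c) covers ∅
2(x) covers 0:x
3(z) covers 1:c
4(x) covers 2:x
floor of heap: 0:x, 1:c
completions by unplaced set U, small U first (add the entries for U minus each lowest piece of U):
  |U|=1: {3}:1  {4}:1
  |U|=2: {1,3}:1  {2,4}:1  {3,4}:2
  |U|=3: {0,2,4}:1  {1,3,4}:3  {2,3,4}:3
  start at 0(x): 6
  start at 1(c): 4
sum over floor = 10

10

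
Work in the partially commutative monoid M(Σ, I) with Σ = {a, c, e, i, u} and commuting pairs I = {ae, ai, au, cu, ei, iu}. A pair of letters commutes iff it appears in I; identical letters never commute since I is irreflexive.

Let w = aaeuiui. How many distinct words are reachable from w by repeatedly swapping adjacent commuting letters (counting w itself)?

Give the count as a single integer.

#0=a has no predecessor
#1=a depends on [0:a]
#2=e has no predecessor
#3=u depends on [2:e]
#4=i has no predecessor
#5=u depends on [3:u]
#6=i depends on [4:i]
sources: [0:a, 2:e, 4:i]
N(rest) = Σ N(rest − s) over sources s of rest; N(one piece) = 1:
  size 1 → [1]=1  [5]=1  [6]=1
  size 2 → [0,1]=1  [1,5]=2  [1,6]=2  [3,5]=1  [4,6]=1  [5,6]=2
  size 3 → [0,1,5]=3  [0,1,6]=3  [1,3,5]=3  [1,4,6]=3  [1,5,6]=6  [2,3,5]=1  [3,5,6]=3  [4,5,6]=3
  size 4 → [0,1,3,5]=6  [0,1,4,6]=6  [0,1,5,6]=12  [1,2,3,5]=4  [1,3,5,6]=12  [1,4,5,6]=12  [2,3,5,6]=4  [3,4,5,6]=6
  size 5 → [0,1,2,3,5]=10  [0,1,3,5,6]=30  [0,1,4,5,6]=30  [1,2,3,5,6]=20  [1,3,4,5,6]=30  [2,3,4,5,6]=10
  first=0(a) contributes 60
  first=2(e) contributes 90
  first=4(i) contributes 60
|[w]| = 210

210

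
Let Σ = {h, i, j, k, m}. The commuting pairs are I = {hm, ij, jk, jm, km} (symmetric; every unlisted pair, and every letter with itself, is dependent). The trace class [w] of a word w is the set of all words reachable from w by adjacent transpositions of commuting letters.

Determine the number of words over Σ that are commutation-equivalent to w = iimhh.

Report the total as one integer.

#0=i has no predecessor
#1=i depends on [0:i]
#2=m depends on [1:i]
#3=h depends on [1:i]
#4=h depends on [3:h]
sources: [0:i]
N(rest) = Σ N(rest − s) over sources s of rest; N(one piece) = 1:
  size 1 → [2]=1  [4]=1
  size 2 → [2,4]=2  [3,4]=1
  size 3 → [2,3,4]=3
  first=0(i) contributes 3

3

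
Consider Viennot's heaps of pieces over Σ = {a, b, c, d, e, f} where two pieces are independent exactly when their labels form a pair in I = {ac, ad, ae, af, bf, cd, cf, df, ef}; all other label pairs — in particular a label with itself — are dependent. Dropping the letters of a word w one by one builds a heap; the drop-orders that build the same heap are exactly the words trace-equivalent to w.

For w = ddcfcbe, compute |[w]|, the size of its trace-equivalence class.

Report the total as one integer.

42

piece 0:d — minimal
piece 1:d rests on {0:d}
piece 2:c — minimal
piece 3:f — minimal
piece 4:c rests on {2:c}
piece 5:b rests on {1:d, 4:c}
piece 6:e rests on {5:b}
minimal pieces: {0:d, 2:c, 3:f}
ways to finish when only these pieces remain (= sum over removing one remaining piece with nothing left below it):
  1 left: {3}→1  {6}→1
  2 left: {3,6}→2  {5,6}→1
  3 left: {1,5,6}→1  {3,5,6}→3  {4,5,6}→1
  4 left: {0,1,5,6}→1  {1,3,5,6}→4  {1,4,5,6}→2  {2,4,5,6}→1  {3,4,5,6}→4
  5 left: {0,1,3,5,6}→5  {0,1,4,5,6}→3  {1,2,4,5,6}→3  {1,3,4,5,6}→10  {2,3,4,5,6}→5
  placing 0:d first → 18 extensions
  placing 2:c first → 18 extensions
  placing 3:f first → 6 extensions
total linear extensions = 42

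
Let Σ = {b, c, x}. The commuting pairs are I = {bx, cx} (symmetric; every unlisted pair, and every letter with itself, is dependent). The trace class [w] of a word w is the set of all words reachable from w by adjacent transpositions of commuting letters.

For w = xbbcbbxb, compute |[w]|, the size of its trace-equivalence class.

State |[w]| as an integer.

0(x) covers ∅
1(b) covers ∅
2(b) covers 1:b
3(c) covers 2:b
4(b) covers 3:c
5(b) covers 4:b
6(x) covers 0:x
7(b) covers 5:b
floor of heap: 0:x, 1:b
completions by unplaced set U, small U first (add the entries for U minus each lowest piece of U):
  |U|=1: {6}:1  {7}:1
  |U|=2: {0,6}:1  {5,7}:1  {6,7}:2
  |U|=3: {0,6,7}:3  {4,5,7}:1  {5,6,7}:3
  |U|=4: {0,5,6,7}:6  {3,4,5,7}:1  {4,5,6,7}:4
  |U|=5: {0,4,5,6,7}:10  {2,3,4,5,7}:1  {3,4,5,6,7}:5
  |U|=6: {0,3,4,5,6,7}:15  {1,2,3,4,5,7}:1  {2,3,4,5,6,7}:6
  start at 0(x): 7
  start at 1(b): 21
sum over floor = 28

28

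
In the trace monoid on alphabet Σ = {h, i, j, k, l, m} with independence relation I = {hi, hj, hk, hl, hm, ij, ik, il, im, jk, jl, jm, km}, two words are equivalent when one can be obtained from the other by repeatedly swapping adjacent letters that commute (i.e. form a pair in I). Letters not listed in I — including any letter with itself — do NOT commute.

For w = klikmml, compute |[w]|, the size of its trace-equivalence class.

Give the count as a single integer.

21

piece 0:k — minimal
piece 1:l rests on {0:k}
piece 2:i — minimal
piece 3:k rests on {1:l}
piece 4:m rests on {1:l}
piece 5:m rests on {4:m}
piece 6:l rests on {3:k, 5:m}
minimal pieces: {0:k, 2:i}
ways to finish when only these pieces remain (= sum over removing one remaining piece with nothing left below it):
  1 left: {2}→1  {6}→1
  2 left: {2,6}→2  {3,6}→1  {5,6}→1
  3 left: {2,3,6}→3  {2,5,6}→3  {3,5,6}→2  {4,5,6}→1
  4 left: {2,3,5,6}→8  {2,4,5,6}→4  {3,4,5,6}→3
  5 left: {1,3,4,5,6}→3  {2,3,4,5,6}→15
  placing 0:k first → 18 extensions
  placing 2:i first → 3 extensions
total linear extensions = 21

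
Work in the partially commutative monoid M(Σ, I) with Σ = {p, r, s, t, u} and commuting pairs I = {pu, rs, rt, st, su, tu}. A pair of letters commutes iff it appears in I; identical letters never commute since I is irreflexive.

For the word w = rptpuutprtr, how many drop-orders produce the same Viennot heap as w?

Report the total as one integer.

70

#0=r has no predecessor
#1=p depends on [0:r]
#2=t depends on [1:p]
#3=p depends on [2:t]
#4=u depends on [0:r]
#5=u depends on [4:u]
#6=t depends on [3:p]
#7=p depends on [6:t]
#8=r depends on [5:u, 7:p]
#9=t depends on [7:p]
#10=r depends on [8:r]
sources: [0:r]
N(rest) = Σ N(rest − s) over sources s of rest; N(one piece) = 1:
  size 1 → [9]=1  [10]=1
  size 2 → [8,10]=1  [9,10]=2
  size 3 → [5,8,10]=1  [8,9,10]=3
  size 4 → [4,5,8,10]=1  [5,8,9,10]=4  [7,8,9,10]=3
  size 5 → [4,5,8,9,10]=5  [5,7,8,9,10]=7  [6,7,8,9,10]=3
  size 6 → [3,6,7,8,9,10]=3  [4,5,7,8,9,10]=12  [5,6,7,8,9,10]=10
  size 7 → [2,3,6,7,8,9,10]=3  [3,5,6,7,8,9,10]=13  [4,5,6,7,8,9,10]=22
  size 8 → [1,2,3,6,7,8,9,10]=3  [2,3,5,6,7,8,9,10]=16  [3,4,5,6,7,8,9,10]=35
  size 9 → [1,2,3,5,6,7,8,9,10]=19  [2,3,4,5,6,7,8,9,10]=51
  first=0(r) contributes 70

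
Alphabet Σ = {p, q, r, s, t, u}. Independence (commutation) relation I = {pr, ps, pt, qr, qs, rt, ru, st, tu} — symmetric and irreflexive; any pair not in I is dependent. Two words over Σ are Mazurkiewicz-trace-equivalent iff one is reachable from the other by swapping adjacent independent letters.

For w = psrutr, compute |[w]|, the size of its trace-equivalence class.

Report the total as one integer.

54

drop 0:p onto floor
drop 1:s onto floor
drop 2:r onto {1:s}
drop 3:u onto {0:p, 1:s}
drop 4:t onto floor
drop 5:r onto {2:r}
ground layer = {0:p, 1:s, 4:t}
drop-orders for the pieces not yet dropped (sum over which currently-grounded one goes next):
  1 to go: {3} 1  {4} 1  {5} 1
  2 to go: {0,3} 1  {2,5} 1  {3,4} 2  {3,5} 2  {4,5} 2
  3 to go: {0,3,4} 3  {0,3,5} 3  {2,3,5} 3  {2,4,5} 3  {3,4,5} 6
  4 to go: {0,2,3,5} 6  {0,3,4,5} 12  {1,2,3,5} 3  {2,3,4,5} 12
  if 0:p drops first: 15 orders
  if 1:s drops first: 30 orders
  if 4:t drops first: 9 orders
heap linearizations: 54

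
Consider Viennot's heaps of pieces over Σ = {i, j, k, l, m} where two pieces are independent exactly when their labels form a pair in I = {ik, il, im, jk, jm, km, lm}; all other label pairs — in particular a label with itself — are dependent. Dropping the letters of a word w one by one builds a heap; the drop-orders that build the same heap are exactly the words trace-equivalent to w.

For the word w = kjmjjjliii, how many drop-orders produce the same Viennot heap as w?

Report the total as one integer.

260

piece 0:k — minimal
piece 1:j — minimal
piece 2:m — minimal
piece 3:j rests on {1:j}
piece 4:j rests on {3:j}
piece 5:j rests on {4:j}
piece 6:l rests on {0:k, 5:j}
piece 7:i rests on {5:j}
piece 8:i rests on {7:i}
piece 9:i rests on {8:i}
minimal pieces: {0:k, 1:j, 2:m}
ways to finish when only these pieces remain (= sum over removing one remaining piece with nothing left below it):
  1 left: {2}→1  {6}→1  {9}→1
  2 left: {0,6}→1  {2,6}→2  {2,9}→2  {6,9}→2  {8,9}→1
  3 left: {0,2,6}→3  {0,6,9}→3  {2,6,9}→6  {2,8,9}→3  {6,8,9}→3  {7,8,9}→1
  4 left: {0,2,6,9}→12  {0,6,8,9}→6  {2,6,8,9}→12  {2,7,8,9}→4  {6,7,8,9}→4
  5 left: {0,2,6,8,9}→30  {0,6,7,8,9}→10  {2,6,7,8,9}→20  {5,6,7,8,9}→4
  6 left: {0,2,6,7,8,9}→60  {0,5,6,7,8,9}→14  {2,5,6,7,8,9}→24  {4,5,6,7,8,9}→4
  7 left: {0,2,5,6,7,8,9}→98  {0,4,5,6,7,8,9}→18  {2,4,5,6,7,8,9}→28  {3,4,5,6,7,8,9}→4
  8 left: {0,2,4,5,6,7,8,9}→144  {0,3,4,5,6,7,8,9}→22  {1,3,4,5,6,7,8,9}→4  {2,3,4,5,6,7,8,9}→32
  placing 0:k first → 36 extensions
  placing 1:j first → 198 extensions
  placing 2:m first → 26 extensions
total linear extensions = 260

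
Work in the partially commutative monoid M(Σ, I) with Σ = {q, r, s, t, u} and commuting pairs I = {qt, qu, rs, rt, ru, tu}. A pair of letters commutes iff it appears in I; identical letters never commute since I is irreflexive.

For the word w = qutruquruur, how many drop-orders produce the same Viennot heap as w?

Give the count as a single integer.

2772

#0=q has no predecessor
#1=u has no predecessor
#2=t has no predecessor
#3=r depends on [0:q]
#4=u depends on [1:u]
#5=q depends on [3:r]
#6=u depends on [4:u]
#7=r depends on [5:q]
#8=u depends on [6:u]
#9=u depends on [8:u]
#10=r depends on [7:r]
sources: [0:q, 1:u, 2:t]
N(rest) = Σ N(rest − s) over sources s of rest; N(one piece) = 1:
  size 1 → [2]=1  [9]=1  [10]=1
  size 2 → [2,9]=2  [2,10]=2  [7,10]=1  [8,9]=1  [9,10]=2
  size 3 → [2,7,10]=3  [2,8,9]=3  [2,9,10]=6  [5,7,10]=1  [6,8,9]=1  [7,9,10]=3  [8,9,10]=3
  size 4 → [2,5,7,10]=4  [2,6,8,9]=4  [2,7,9,10]=12  [2,8,9,10]=12  [3,5,7,10]=1  [4,6,8,9]=1  [5,7,9,10]=4  [6,8,9,10]=4  [7,8,9,10]=6
  size 5 → [0,3,5,7,10]=1  [1,4,6,8,9]=1  [2,3,5,7,10]=5  [2,4,6,8,9]=5  [2,5,7,9,10]=20  [2,6,8,9,10]=20  [2,7,8,9,10]=30  [3,5,7,9,10]=5  [4,6,8,9,10]=5  [5,7,8,9,10]=10  [6,7,8,9,10]=10
  size 6 → [0,2,3,5,7,10]=6  [0,3,5,7,9,10]=6  [1,2,4,6,8,9]=6  [1,4,6,8,9,10]=6  [2,3,5,7,9,10]=30  [2,4,6,8,9,10]=30  [2,5,7,8,9,10]=60  [2,6,7,8,9,10]=60  [3,5,7,8,9,10]=15  [4,6,7,8,9,10]=15  [5,6,7,8,9,10]=20
  size 7 → [0,2,3,5,7,9,10]=42  [0,3,5,7,8,9,10]=21  [1,2,4,6,8,9,10]=42  [1,4,6,7,8,9,10]=21  [2,3,5,7,8,9,10]=105  [2,4,6,7,8,9,10]=105  [2,5,6,7,8,9,10]=140  [3,5,6,7,8,9,10]=35  [4,5,6,7,8,9,10]=35
  size 8 → [0,2,3,5,7,8,9,10]=168  [0,3,5,6,7,8,9,10]=56  [1,2,4,6,7,8,9,10]=168  [1,4,5,6,7,8,9,10]=56  [2,3,5,6,7,8,9,10]=280  [2,4,5,6,7,8,9,10]=280  [3,4,5,6,7,8,9,10]=70
  size 9 → [0,2,3,5,6,7,8,9,10]=504  [0,3,4,5,6,7,8,9,10]=126  [1,2,4,5,6,7,8,9,10]=504  [1,3,4,5,6,7,8,9,10]=126  [2,3,4,5,6,7,8,9,10]=630
  first=0(q) contributes 1260
  first=1(u) contributes 1260
  first=2(t) contributes 252
|[w]| = 2772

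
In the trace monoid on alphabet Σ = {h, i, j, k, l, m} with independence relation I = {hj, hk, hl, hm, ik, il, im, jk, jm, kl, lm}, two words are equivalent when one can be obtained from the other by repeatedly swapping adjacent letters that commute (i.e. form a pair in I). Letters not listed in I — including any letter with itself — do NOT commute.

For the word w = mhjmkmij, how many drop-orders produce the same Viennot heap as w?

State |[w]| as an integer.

140

0(m) covers ∅
1(h) covers ∅
2(j) covers ∅
3(m) covers 0:m
4(k) covers 3:m
5(m) covers 4:k
6(i) covers 1:h, 2:j
7(j) covers 6:i
floor of heap: 0:m, 1:h, 2:j
completions by unplaced set U, small U first (add the entries for U minus each lowest piece of U):
  |U|=1: {5}:1  {7}:1
  |U|=2: {4,5}:1  {5,7}:2  {6,7}:1
  |U|=3: {1,6,7}:1  {2,6,7}:1  {3,4,5}:1  {4,5,7}:3  {5,6,7}:3
  |U|=4: {0,3,4,5}:1  {1,2,6,7}:2  {1,5,6,7}:4  {2,5,6,7}:4  {3,4,5,7}:4  {4,5,6,7}:6
  |U|=5: {0,3,4,5,7}:5  {1,2,5,6,7}:10  {1,4,5,6,7}:10  {2,4,5,6,7}:10  {3,4,5,6,7}:10
  |U|=6: {0,3,4,5,6,7}:15  {1,2,4,5,6,7}:30  {1,3,4,5,6,7}:20  {2,3,4,5,6,7}:20
  start at 0(m): 70
  start at 1(h): 35
  start at 2(j): 35
sum over floor = 140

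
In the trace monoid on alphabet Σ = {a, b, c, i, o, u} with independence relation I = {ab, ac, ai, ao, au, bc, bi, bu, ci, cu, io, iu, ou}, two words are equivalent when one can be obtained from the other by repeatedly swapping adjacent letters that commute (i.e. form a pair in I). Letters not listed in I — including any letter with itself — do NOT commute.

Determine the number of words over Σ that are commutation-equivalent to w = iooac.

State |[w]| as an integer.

20

piece 0:i — minimal
piece 1:o — minimal
piece 2:o rests on {1:o}
piece 3:a — minimal
piece 4:c rests on {2:o}
minimal pieces: {0:i, 1:o, 3:a}
ways to finish when only these pieces remain (= sum over removing one remaining piece with nothing left below it):
  1 left: {0}→1  {3}→1  {4}→1
  2 left: {0,3}→2  {0,4}→2  {2,4}→1  {3,4}→2
  3 left: {0,2,4}→3  {0,3,4}→6  {1,2,4}→1  {2,3,4}→3
  placing 0:i first → 4 extensions
  placing 1:o first → 12 extensions
  placing 3:a first → 4 extensions
total linear extensions = 20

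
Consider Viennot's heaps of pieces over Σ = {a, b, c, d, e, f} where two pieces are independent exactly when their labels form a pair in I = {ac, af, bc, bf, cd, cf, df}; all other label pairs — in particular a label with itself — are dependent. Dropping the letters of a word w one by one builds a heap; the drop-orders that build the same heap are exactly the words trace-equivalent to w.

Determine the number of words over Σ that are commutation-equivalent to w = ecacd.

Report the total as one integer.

6

piece 0:e — minimal
piece 1:c rests on {0:e}
piece 2:a rests on {0:e}
piece 3:c rests on {1:c}
piece 4:d rests on {2:a}
minimal pieces: {0:e}
ways to finish when only these pieces remain (= sum over removing one remaining piece with nothing left below it):
  1 left: {3}→1  {4}→1
  2 left: {1,3}→1  {2,4}→1  {3,4}→2
  3 left: {1,3,4}→3  {2,3,4}→3
  placing 0:e first → 6 extensions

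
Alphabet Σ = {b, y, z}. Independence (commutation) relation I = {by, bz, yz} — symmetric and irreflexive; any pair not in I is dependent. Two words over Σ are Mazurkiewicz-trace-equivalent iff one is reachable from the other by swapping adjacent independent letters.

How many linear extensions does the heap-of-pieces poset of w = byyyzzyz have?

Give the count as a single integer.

piece 0:b — minimal
piece 1:y — minimal
piece 2:y rests on {1:y}
piece 3:y rests on {2:y}
piece 4:z — minimal
piece 5:z rests on {4:z}
piece 6:y rests on {3:y}
piece 7:z rests on {5:z}
minimal pieces: {0:b, 1:y, 4:z}
ways to finish when only these pieces remain (= sum over removing one remaining piece with nothing left below it):
  1 left: {0}→1  {6}→1  {7}→1
  2 left: {0,6}→2  {0,7}→2  {3,6}→1  {5,7}→1  {6,7}→2
  3 left: {0,3,6}→3  {0,5,7}→3  {0,6,7}→6  {2,3,6}→1  {3,6,7}→3  {4,5,7}→1  {5,6,7}→3
  4 left: {0,2,3,6}→4  {0,3,6,7}→12  {0,4,5,7}→4  {0,5,6,7}→12  {1,2,3,6}→1  {2,3,6,7}→4  {3,5,6,7}→6  {4,5,6,7}→4
  5 left: {0,1,2,3,6}→5  {0,2,3,6,7}→20  {0,3,5,6,7}→30  {0,4,5,6,7}→20  {1,2,3,6,7}→5  {2,3,5,6,7}→10  {3,4,5,6,7}→10
  6 left: {0,1,2,3,6,7}→30  {0,2,3,5,6,7}→60  {0,3,4,5,6,7}→60  {1,2,3,5,6,7}→15  {2,3,4,5,6,7}→20
  placing 0:b first → 35 extensions
  placing 1:y first → 140 extensions
  placing 4:z first → 105 extensions
total linear extensions = 280

280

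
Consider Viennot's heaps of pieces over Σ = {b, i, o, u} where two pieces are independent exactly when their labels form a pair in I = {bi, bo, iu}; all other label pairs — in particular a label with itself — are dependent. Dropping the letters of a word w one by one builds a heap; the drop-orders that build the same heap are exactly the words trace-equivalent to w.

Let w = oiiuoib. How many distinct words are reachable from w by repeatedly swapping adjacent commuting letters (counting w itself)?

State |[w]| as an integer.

12

drop 0:o onto floor
drop 1:i onto {0:o}
drop 2:i onto {1:i}
drop 3:u onto {0:o}
drop 4:o onto {2:i, 3:u}
drop 5:i onto {4:o}
drop 6:b onto {3:u}
ground layer = {0:o}
drop-orders for the pieces not yet dropped (sum over which currently-grounded one goes next):
  1 to go: {5} 1  {6} 1
  2 to go: {4,5} 1  {5,6} 2
  3 to go: {2,4,5} 1  {4,5,6} 3
  4 to go: {1,2,4,5} 1  {2,4,5,6} 4  {3,4,5,6} 3
  5 to go: {1,2,4,5,6} 5  {2,3,4,5,6} 7
  if 0:o drops first: 12 orders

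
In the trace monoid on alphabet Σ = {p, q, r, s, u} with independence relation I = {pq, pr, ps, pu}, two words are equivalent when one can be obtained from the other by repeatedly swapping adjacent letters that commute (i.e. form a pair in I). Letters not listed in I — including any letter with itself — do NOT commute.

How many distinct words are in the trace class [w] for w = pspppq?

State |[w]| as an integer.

15

drop 0:p onto floor
drop 1:s onto floor
drop 2:p onto {0:p}
drop 3:p onto {2:p}
drop 4:p onto {3:p}
drop 5:q onto {1:s}
ground layer = {0:p, 1:s}
drop-orders for the pieces not yet dropped (sum over which currently-grounded one goes next):
  1 to go: {4} 1  {5} 1
  2 to go: {1,5} 1  {3,4} 1  {4,5} 2
  3 to go: {1,4,5} 3  {2,3,4} 1  {3,4,5} 3
  4 to go: {0,2,3,4} 1  {1,3,4,5} 6  {2,3,4,5} 4
  if 0:p drops first: 10 orders
  if 1:s drops first: 5 orders
heap linearizations: 15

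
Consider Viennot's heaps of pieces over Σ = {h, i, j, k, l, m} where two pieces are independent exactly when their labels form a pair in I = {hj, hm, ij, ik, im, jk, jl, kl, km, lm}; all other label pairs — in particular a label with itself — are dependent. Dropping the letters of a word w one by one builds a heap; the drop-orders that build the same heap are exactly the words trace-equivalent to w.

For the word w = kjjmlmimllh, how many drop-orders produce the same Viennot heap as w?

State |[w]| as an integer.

piece 0:k — minimal
piece 1:j — minimal
piece 2:j rests on {1:j}
piece 3:m rests on {2:j}
piece 4:l — minimal
piece 5:m rests on {3:m}
piece 6:i rests on {4:l}
piece 7:m rests on {5:m}
piece 8:l rests on {6:i}
piece 9:l rests on {8:l}
piece 10:h rests on {0:k, 9:l}
minimal pieces: {0:k, 1:j, 4:l}
ways to finish when only these pieces remain (= sum over removing one remaining piece with nothing left below it):
  1 left: {7}→1  {10}→1
  2 left: {0,10}→1  {5,7}→1  {7,10}→2  {9,10}→1
  3 left: {0,7,10}→3  {0,9,10}→2  {3,5,7}→1  {5,7,10}→3  {7,9,10}→3  {8,9,10}→1
  4 left: {0,5,7,10}→6  {0,7,9,10}→8  {0,8,9,10}→3  {2,3,5,7}→1  {3,5,7,10}→4  {5,7,9,10}→6  {6,8,9,10}→1  {7,8,9,10}→4
  5 left: {0,3,5,7,10}→10  {0,5,7,9,10}→20  {0,6,8,9,10}→4  {0,7,8,9,10}→15  {1,2,3,5,7}→1  {2,3,5,7,10}→5  {3,5,7,9,10}→10  {4,6,8,9,10}→1  {5,7,8,9,10}→10  {6,7,8,9,10}→5
  6 left: {0,2,3,5,7,10}→15  {0,3,5,7,9,10}→40  {0,4,6,8,9,10}→5  {0,5,7,8,9,10}→45  {0,6,7,8,9,10}→24  {1,2,3,5,7,10}→6  {2,3,5,7,9,10}→15  {3,5,7,8,9,10}→20  {4,6,7,8,9,10}→6  {5,6,7,8,9,10}→15
  7 left: {0,1,2,3,5,7,10}→21  {0,2,3,5,7,9,10}→70  {0,3,5,7,8,9,10}→105  {0,4,6,7,8,9,10}→35  {0,5,6,7,8,9,10}→84  {1,2,3,5,7,9,10}→21  {2,3,5,7,8,9,10}→35  {3,5,6,7,8,9,10}→35  {4,5,6,7,8,9,10}→21
  8 left: {0,1,2,3,5,7,9,10}→112  {0,2,3,5,7,8,9,10}→210  {0,3,5,6,7,8,9,10}→224  {0,4,5,6,7,8,9,10}→140  {1,2,3,5,7,8,9,10}→56  {2,3,5,6,7,8,9,10}→70  {3,4,5,6,7,8,9,10}→56
  9 left: {0,1,2,3,5,7,8,9,10}→378  {0,2,3,5,6,7,8,9,10}→504  {0,3,4,5,6,7,8,9,10}→420  {1,2,3,5,6,7,8,9,10}→126  {2,3,4,5,6,7,8,9,10}→126
  placing 0:k first → 252 extensions
  placing 1:j first → 1050 extensions
  placing 4:l first → 1008 extensions
total linear extensions = 2310

2310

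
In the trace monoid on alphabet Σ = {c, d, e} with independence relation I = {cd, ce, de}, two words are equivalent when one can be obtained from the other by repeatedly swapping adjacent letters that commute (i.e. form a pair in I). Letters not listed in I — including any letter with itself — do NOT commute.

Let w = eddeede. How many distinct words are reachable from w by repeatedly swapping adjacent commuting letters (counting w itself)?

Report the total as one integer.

35

piece 0:e — minimal
piece 1:d — minimal
piece 2:d rests on {1:d}
piece 3:e rests on {0:e}
piece 4:e rests on {3:e}
piece 5:d rests on {2:d}
piece 6:e rests on {4:e}
minimal pieces: {0:e, 1:d}
ways to finish when only these pieces remain (= sum over removing one remaining piece with nothing left below it):
  1 left: {5}→1  {6}→1
  2 left: {2,5}→1  {4,6}→1  {5,6}→2
  3 left: {1,2,5}→1  {2,5,6}→3  {3,4,6}→1  {4,5,6}→3
  4 left: {0,3,4,6}→1  {1,2,5,6}→4  {2,4,5,6}→6  {3,4,5,6}→4
  5 left: {0,3,4,5,6}→5  {1,2,4,5,6}→10  {2,3,4,5,6}→10
  placing 0:e first → 20 extensions
  placing 1:d first → 15 extensions
total linear extensions = 35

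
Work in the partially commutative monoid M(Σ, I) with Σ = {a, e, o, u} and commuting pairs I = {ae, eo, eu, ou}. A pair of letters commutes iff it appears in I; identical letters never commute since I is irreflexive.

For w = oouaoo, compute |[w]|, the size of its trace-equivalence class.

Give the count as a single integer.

3

piece 0:o — minimal
piece 1:o rests on {0:o}
piece 2:u — minimal
piece 3:a rests on {1:o, 2:u}
piece 4:o rests on {3:a}
piece 5:o rests on {4:o}
minimal pieces: {0:o, 2:u}
ways to finish when only these pieces remain (= sum over removing one remaining piece with nothing left below it):
  1 left: {5}→1
  2 left: {4,5}→1
  3 left: {3,4,5}→1
  4 left: {1,3,4,5}→1  {2,3,4,5}→1
  placing 0:o first → 2 extensions
  placing 2:u first → 1 extensions
total linear extensions = 3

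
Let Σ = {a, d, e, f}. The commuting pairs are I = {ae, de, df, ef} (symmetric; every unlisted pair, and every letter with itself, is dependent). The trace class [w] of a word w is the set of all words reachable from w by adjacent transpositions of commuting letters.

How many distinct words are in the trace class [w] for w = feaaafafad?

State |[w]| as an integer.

10

drop 0:f onto floor
drop 1:e onto floor
drop 2:a onto {0:f}
drop 3:a onto {2:a}
drop 4:a onto {3:a}
drop 5:f onto {4:a}
drop 6:a onto {5:f}
drop 7:f onto {6:a}
drop 8:a onto {7:f}
drop 9:d onto {8:a}
ground layer = {0:f, 1:e}
drop-orders for the pieces not yet dropped (sum over which currently-grounded one goes next):
  1 to go: {1} 1  {9} 1
  2 to go: {1,9} 2  {8,9} 1
  3 to go: {1,8,9} 3  {7,8,9} 1
  4 to go: {1,7,8,9} 4  {6,7,8,9} 1
  5 to go: {1,6,7,8,9} 5  {5,6,7,8,9} 1
  6 to go: {1,5,6,7,8,9} 6  {4,5,6,7,8,9} 1
  7 to go: {1,4,5,6,7,8,9} 7  {3,4,5,6,7,8,9} 1
  8 to go: {1,3,4,5,6,7,8,9} 8  {2,3,4,5,6,7,8,9} 1
  if 0:f drops first: 9 orders
  if 1:e drops first: 1 orders
heap linearizations: 10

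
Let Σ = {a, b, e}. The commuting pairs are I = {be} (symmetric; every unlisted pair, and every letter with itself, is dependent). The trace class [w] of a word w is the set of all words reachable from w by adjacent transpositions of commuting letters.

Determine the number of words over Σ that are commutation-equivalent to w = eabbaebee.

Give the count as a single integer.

4

0(e) covers ∅
1(a) covers 0:e
2(b) covers 1:a
3(b) covers 2:b
4(a) covers 3:b
5(e) covers 4:a
6(b) covers 4:a
7(e) covers 5:e
8(e) covers 7:e
floor of heap: 0:e
completions by unplaced set U, small U first (add the entries for U minus each lowest piece of U):
  |U|=1: {6}:1  {8}:1
  |U|=2: {6,8}:2  {7,8}:1
  |U|=3: {5,7,8}:1  {6,7,8}:3
  |U|=4: {5,6,7,8}:4
  |U|=5: {4,5,6,7,8}:4
  |U|=6: {3,4,5,6,7,8}:4
  |U|=7: {2,3,4,5,6,7,8}:4
  start at 0(e): 4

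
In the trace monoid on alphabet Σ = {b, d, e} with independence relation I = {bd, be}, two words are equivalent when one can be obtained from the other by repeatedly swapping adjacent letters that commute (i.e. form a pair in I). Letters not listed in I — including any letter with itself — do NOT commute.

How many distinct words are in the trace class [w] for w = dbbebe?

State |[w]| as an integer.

drop 0:d onto floor
drop 1:b onto floor
drop 2:b onto {1:b}
drop 3:e onto {0:d}
drop 4:b onto {2:b}
drop 5:e onto {3:e}
ground layer = {0:d, 1:b}
drop-orders for the pieces not yet dropped (sum over which currently-grounded one goes next):
  1 to go: {4} 1  {5} 1
  2 to go: {2,4} 1  {3,5} 1  {4,5} 2
  3 to go: {0,3,5} 1  {1,2,4} 1  {2,4,5} 3  {3,4,5} 3
  4 to go: {0,3,4,5} 4  {1,2,4,5} 4  {2,3,4,5} 6
  if 0:d drops first: 10 orders
  if 1:b drops first: 10 orders
heap linearizations: 20

20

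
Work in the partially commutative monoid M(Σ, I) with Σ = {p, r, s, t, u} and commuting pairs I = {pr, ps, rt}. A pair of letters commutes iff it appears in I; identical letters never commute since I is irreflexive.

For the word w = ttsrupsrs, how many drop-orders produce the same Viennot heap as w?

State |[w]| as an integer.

0(t) covers ∅
1(t) covers 0:t
2(s) covers 1:t
3(r) covers 2:s
4(u) covers 3:r
5(p) covers 4:u
6(s) covers 4:u
7(r) covers 6:s
8(s) covers 7:r
floor of heap: 0:t
completions by unplaced set U, small U first (add the entries for U minus each lowest piece of U):
  |U|=1: {5}:1  {8}:1
  |U|=2: {5,8}:2  {7,8}:1
  |U|=3: {5,7,8}:3  {6,7,8}:1
  |U|=4: {5,6,7,8}:4
  |U|=5: {4,5,6,7,8}:4
  |U|=6: {3,4,5,6,7,8}:4
  |U|=7: {2,3,4,5,6,7,8}:4
  start at 0(t): 4

4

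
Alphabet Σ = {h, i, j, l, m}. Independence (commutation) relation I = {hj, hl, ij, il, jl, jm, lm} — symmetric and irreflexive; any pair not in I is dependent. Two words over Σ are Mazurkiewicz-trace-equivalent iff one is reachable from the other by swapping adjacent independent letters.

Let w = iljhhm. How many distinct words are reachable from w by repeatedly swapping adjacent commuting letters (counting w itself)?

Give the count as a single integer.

30

0(i) covers ∅
1(l) covers ∅
2(j) covers ∅
3(h) covers 0:i
4(h) covers 3:h
5(m) covers 4:h
floor of heap: 0:i, 1:l, 2:j
completions by unplaced set U, small U first (add the entries for U minus each lowest piece of U):
  |U|=1: {1}:1  {2}:1  {5}:1
  |U|=2: {1,2}:2  {1,5}:2  {2,5}:2  {4,5}:1
  |U|=3: {1,2,5}:6  {1,4,5}:3  {2,4,5}:3  {3,4,5}:1
  |U|=4: {0,3,4,5}:1  {1,2,4,5}:12  {1,3,4,5}:4  {2,3,4,5}:4
  start at 0(i): 20
  start at 1(l): 5
  start at 2(j): 5
sum over floor = 30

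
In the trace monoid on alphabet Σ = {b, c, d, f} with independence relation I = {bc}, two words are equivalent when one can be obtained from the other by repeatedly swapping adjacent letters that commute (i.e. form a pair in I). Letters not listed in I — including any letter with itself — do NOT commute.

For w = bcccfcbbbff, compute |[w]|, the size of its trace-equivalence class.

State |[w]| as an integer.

16

drop 0:b onto floor
drop 1:c onto floor
drop 2:c onto {1:c}
drop 3:c onto {2:c}
drop 4:f onto {0:b, 3:c}
drop 5:c onto {4:f}
drop 6:b onto {4:f}
drop 7:b onto {6:b}
drop 8:b onto {7:b}
drop 9:f onto {5:c, 8:b}
drop 10:f onto {9:f}
ground layer = {0:b, 1:c}
drop-orders for the pieces not yet dropped (sum over which currently-grounded one goes next):
  1 to go: {10} 1
  2 to go: {9,10} 1
  3 to go: {5,9,10} 1  {8,9,10} 1
  4 to go: {5,8,9,10} 2  {7,8,9,10} 1
  5 to go: {5,7,8,9,10} 3  {6,7,8,9,10} 1
  6 to go: {5,6,7,8,9,10} 4
  7 to go: {4,5,6,7,8,9,10} 4
  8 to go: {0,4,5,6,7,8,9,10} 4  {3,4,5,6,7,8,9,10} 4
  9 to go: {0,3,4,5,6,7,8,9,10} 8  {2,3,4,5,6,7,8,9,10} 4
  if 0:b drops first: 4 orders
  if 1:c drops first: 12 orders
heap linearizations: 16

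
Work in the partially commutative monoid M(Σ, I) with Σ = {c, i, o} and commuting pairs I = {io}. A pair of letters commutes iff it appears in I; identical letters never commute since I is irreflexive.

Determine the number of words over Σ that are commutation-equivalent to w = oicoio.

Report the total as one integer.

6

piece 0:o — minimal
piece 1:i — minimal
piece 2:c rests on {0:o, 1:i}
piece 3:o rests on {2:c}
piece 4:i rests on {2:c}
piece 5:o rests on {3:o}
minimal pieces: {0:o, 1:i}
ways to finish when only these pieces remain (= sum over removing one remaining piece with nothing left below it):
  1 left: {4}→1  {5}→1
  2 left: {3,5}→1  {4,5}→2
  3 left: {3,4,5}→3
  4 left: {2,3,4,5}→3
  placing 0:o first → 3 extensions
  placing 1:i first → 3 extensions
total linear extensions = 6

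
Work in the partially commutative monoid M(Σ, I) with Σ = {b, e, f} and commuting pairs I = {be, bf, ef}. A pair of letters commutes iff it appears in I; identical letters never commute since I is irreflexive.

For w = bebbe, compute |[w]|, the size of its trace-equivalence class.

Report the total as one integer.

10

#0=b has no predecessor
#1=e has no predecessor
#2=b depends on [0:b]
#3=b depends on [2:b]
#4=e depends on [1:e]
sources: [0:b, 1:e]
N(rest) = Σ N(rest − s) over sources s of rest; N(one piece) = 1:
  size 1 → [3]=1  [4]=1
  size 2 → [1,4]=1  [2,3]=1  [3,4]=2
  size 3 → [0,2,3]=1  [1,3,4]=3  [2,3,4]=3
  first=0(b) contributes 6
  first=1(e) contributes 4
|[w]| = 10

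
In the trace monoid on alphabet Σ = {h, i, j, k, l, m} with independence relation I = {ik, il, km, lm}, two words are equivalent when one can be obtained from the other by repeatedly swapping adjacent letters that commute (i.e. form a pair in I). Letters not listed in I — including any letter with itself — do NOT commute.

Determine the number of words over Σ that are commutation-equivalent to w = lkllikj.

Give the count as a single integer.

6

drop 0:l onto floor
drop 1:k onto {0:l}
drop 2:l onto {1:k}
drop 3:l onto {2:l}
drop 4:i onto floor
drop 5:k onto {3:l}
drop 6:j onto {4:i, 5:k}
ground layer = {0:l, 4:i}
drop-orders for the pieces not yet dropped (sum over which currently-grounded one goes next):
  1 to go: {6} 1
  2 to go: {4,6} 1  {5,6} 1
  3 to go: {3,5,6} 1  {4,5,6} 2
  4 to go: {2,3,5,6} 1  {3,4,5,6} 3
  5 to go: {1,2,3,5,6} 1  {2,3,4,5,6} 4
  if 0:l drops first: 5 orders
  if 4:i drops first: 1 orders
heap linearizations: 6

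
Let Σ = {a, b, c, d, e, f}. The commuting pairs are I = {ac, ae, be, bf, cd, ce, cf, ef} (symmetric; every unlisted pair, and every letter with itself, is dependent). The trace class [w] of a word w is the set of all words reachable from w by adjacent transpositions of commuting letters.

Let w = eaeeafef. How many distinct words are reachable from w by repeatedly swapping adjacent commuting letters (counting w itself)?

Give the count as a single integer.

70

piece 0:e — minimal
piece 1:a — minimal
piece 2:e rests on {0:e}
piece 3:e rests on {2:e}
piece 4:a rests on {1:a}
piece 5:f rests on {4:a}
piece 6:e rests on {3:e}
piece 7:f rests on {5:f}
minimal pieces: {0:e, 1:a}
ways to finish when only these pieces remain (= sum over removing one remaining piece with nothing left below it):
  1 left: {6}→1  {7}→1
  2 left: {3,6}→1  {5,7}→1  {6,7}→2
  3 left: {2,3,6}→1  {3,6,7}→3  {4,5,7}→1  {5,6,7}→3
  4 left: {0,2,3,6}→1  {1,4,5,7}→1  {2,3,6,7}→4  {3,5,6,7}→6  {4,5,6,7}→4
  5 left: {0,2,3,6,7}→5  {1,4,5,6,7}→5  {2,3,5,6,7}→10  {3,4,5,6,7}→10
  6 left: {0,2,3,5,6,7}→15  {1,3,4,5,6,7}→15  {2,3,4,5,6,7}→20
  placing 0:e first → 35 extensions
  placing 1:a first → 35 extensions
total linear extensions = 70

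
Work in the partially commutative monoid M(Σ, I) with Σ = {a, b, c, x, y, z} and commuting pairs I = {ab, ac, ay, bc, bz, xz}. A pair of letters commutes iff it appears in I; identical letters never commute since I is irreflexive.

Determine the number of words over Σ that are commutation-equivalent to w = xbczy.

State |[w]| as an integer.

drop 0:x onto floor
drop 1:b onto {0:x}
drop 2:c onto {0:x}
drop 3:z onto {2:c}
drop 4:y onto {1:b, 3:z}
ground layer = {0:x}
drop-orders for the pieces not yet dropped (sum over which currently-grounded one goes next):
  1 to go: {4} 1
  2 to go: {1,4} 1  {3,4} 1
  3 to go: {1,3,4} 2  {2,3,4} 1
  if 0:x drops first: 3 orders

3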